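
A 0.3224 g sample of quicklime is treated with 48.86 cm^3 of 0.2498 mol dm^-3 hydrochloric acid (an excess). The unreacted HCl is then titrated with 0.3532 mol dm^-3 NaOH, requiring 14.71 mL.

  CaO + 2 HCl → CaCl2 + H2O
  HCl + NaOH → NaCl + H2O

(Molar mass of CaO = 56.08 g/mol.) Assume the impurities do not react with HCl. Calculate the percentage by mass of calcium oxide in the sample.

n(HCl) added = 0.04886 × 0.2498 = 0.01221 mol
n(NaOH) used in back-titration = 0.01471 × 0.3532 = 5.196 × 10^-3 mol
n(HCl) left over = 5.196 × 10^-3 mol (1:1 ratio)
n(HCl) consumed by analyte = 0.01221 − 5.196 × 10^-3 = 7.010 × 10^-3 mol
From the 1:2 ratio, n(CaO) = 1/2 × 7.010 × 10^-3 = 3.505 × 10^-3 mol
mass of CaO = 3.505 × 10^-3 × 56.08 = 0.1966 g
% CaO = 0.1966 / 0.3224 × 100 = 60.96 %

60.96 %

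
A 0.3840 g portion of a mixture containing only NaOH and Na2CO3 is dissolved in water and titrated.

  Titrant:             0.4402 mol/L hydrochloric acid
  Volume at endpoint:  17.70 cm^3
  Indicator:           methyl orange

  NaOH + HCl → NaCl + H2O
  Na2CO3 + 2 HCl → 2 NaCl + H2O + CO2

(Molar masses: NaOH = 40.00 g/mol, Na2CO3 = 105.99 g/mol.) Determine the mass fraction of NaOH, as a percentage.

23.18 %

n(HCl) = 0.01770 × 0.4402 = 7.792 × 10^-3 mol
Let x = n(NaOH), y = n(Na2CO3).
Titrant: 1x + 2y = 7.792 × 10^-3;  mass: 40.00x + 105.99y = 0.3840
Solving, x = 2.225 × 10^-3 mol, y = 2.783 × 10^-3 mol
mass of NaOH = 2.225 × 10^-3 × 40.00 = 0.08900 g
% NaOH = 0.08900 / 0.3840 × 100 = 23.18 %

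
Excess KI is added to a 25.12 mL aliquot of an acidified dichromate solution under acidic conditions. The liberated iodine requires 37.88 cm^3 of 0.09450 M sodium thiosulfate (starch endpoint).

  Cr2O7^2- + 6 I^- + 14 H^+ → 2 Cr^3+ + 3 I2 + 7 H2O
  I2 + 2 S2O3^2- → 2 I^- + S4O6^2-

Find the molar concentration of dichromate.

n(S2O3^2-) = 0.03788 × 0.09450 = 3.580 × 10^-3 mol
n(I2) = n(S2O3^2-)/2 = 1.790 × 10^-3 mol
From the 1:3 ratio, n(Cr2O7^2-) in the aliquot = 1/3 × 1.790 × 10^-3 = 5.966 × 10^-4 mol
[Cr2O7^2-] = 5.966 × 10^-4 / 0.02512 = 0.02375 mol/L

0.02375 M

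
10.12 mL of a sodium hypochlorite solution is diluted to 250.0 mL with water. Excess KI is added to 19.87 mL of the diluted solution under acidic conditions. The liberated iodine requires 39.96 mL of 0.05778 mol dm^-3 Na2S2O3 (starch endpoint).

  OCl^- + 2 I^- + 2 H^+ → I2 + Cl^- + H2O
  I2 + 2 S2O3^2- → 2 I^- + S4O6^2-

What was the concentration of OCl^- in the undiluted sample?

n(S2O3^2-) = 0.03996 × 0.05778 = 2.309 × 10^-3 mol
n(I2) = n(S2O3^2-)/2 = 1.154 × 10^-3 mol
n(OCl^-) in the aliquot = 1.154 × 10^-3 mol (1:1 ratio)
[OCl^-]_dilute = 1.154 × 10^-3 / 0.01987 = 0.05810 mol/L
[OCl^-]_original = 0.05810 × 250.0/10.12 = 1.435 mol/L

1.435 mol/L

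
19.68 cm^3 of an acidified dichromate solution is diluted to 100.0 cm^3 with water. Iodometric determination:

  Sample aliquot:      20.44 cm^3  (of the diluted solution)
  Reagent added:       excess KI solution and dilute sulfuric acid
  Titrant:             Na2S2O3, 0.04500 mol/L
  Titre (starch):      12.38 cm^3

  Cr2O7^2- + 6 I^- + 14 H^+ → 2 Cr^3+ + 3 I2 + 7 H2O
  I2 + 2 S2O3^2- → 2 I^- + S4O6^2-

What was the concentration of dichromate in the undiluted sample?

0.02308 mol/L

n(S2O3^2-) = 0.01238 × 0.04500 = 5.571 × 10^-4 mol
n(I2) = n(S2O3^2-)/2 = 2.785 × 10^-4 mol
From the 1:3 ratio, n(Cr2O7^2-) in the aliquot = 1/3 × 2.785 × 10^-4 = 9.285 × 10^-5 mol
[Cr2O7^2-]_dilute = 9.285 × 10^-5 / 0.02044 = 0.004543 mol/L
[Cr2O7^2-]_original = 0.004543 × 100.0/19.68 = 0.02308 mol/L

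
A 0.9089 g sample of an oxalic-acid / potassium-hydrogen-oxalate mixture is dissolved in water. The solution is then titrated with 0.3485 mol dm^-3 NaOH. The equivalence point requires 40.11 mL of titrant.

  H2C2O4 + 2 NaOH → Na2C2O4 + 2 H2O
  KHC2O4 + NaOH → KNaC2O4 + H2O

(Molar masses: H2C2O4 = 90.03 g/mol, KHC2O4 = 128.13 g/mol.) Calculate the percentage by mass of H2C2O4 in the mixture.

52.57 %

n(NaOH) = 0.04011 × 0.3485 = 0.01398 mol
Let x = n(H2C2O4), y = n(KHC2O4).
Titrant: 2x + 1y = 0.01398;  mass: 90.03x + 128.13y = 0.9089
Solving, x = 5.307 × 10^-3 mol, y = 3.365 × 10^-3 mol
mass of H2C2O4 = 5.307 × 10^-3 × 90.03 = 0.4778 g
% H2C2O4 = 0.4778 / 0.9089 × 100 = 52.57 %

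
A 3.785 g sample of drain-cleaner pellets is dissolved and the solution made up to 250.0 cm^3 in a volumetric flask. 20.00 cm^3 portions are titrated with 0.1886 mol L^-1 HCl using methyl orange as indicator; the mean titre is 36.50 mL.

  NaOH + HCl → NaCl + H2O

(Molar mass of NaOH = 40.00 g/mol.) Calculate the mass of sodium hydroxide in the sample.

n(HCl) per titration = 0.03650 × 0.1886 = 6.884 × 10^-3 mol
n(NaOH) in each aliquot = 6.884 × 10^-3 mol (1:1 ratio)
n(NaOH) in the whole flask = 6.884 × 10^-3 × 250.0/20.00 = 0.08605 mol
mass of NaOH = 0.08605 × 40.00 = 3.442 g

3.442 g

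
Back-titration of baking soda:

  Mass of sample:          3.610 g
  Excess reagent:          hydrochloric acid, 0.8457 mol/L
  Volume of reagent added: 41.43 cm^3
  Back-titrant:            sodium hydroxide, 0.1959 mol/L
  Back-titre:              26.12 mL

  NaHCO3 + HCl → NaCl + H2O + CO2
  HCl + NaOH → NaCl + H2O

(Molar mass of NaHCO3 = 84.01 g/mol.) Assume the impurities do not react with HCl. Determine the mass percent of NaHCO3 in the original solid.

69.63 %

n(HCl) added = 0.04143 × 0.8457 = 0.03504 mol
n(NaOH) used in back-titration = 0.02612 × 0.1959 = 5.117 × 10^-3 mol
n(HCl) left over = 5.117 × 10^-3 mol (1:1 ratio)
n(HCl) consumed by analyte = 0.03504 − 5.117 × 10^-3 = 0.02992 mol
n(NaHCO3) = 0.02992 mol (1:1 ratio)
mass of NaHCO3 = 0.02992 × 84.01 = 2.514 g
% NaHCO3 = 2.514 / 3.610 × 100 = 69.63 %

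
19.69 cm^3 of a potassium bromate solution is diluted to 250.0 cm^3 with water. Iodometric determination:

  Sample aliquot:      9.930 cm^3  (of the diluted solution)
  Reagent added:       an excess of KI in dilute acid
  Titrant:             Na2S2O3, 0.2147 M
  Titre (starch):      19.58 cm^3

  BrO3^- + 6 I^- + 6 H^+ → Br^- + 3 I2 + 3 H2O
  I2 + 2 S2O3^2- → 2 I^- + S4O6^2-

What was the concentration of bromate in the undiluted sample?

0.8959 M

n(S2O3^2-) = 0.01958 × 0.2147 = 4.204 × 10^-3 mol
n(I2) = n(S2O3^2-)/2 = 2.102 × 10^-3 mol
From the 1:3 ratio, n(BrO3^-) in the aliquot = 1/3 × 2.102 × 10^-3 = 7.006 × 10^-4 mol
[BrO3^-]_dilute = 7.006 × 10^-4 / 0.009930 = 0.07056 mol/L
[BrO3^-]_original = 0.07056 × 250.0/19.69 = 0.8959 mol/L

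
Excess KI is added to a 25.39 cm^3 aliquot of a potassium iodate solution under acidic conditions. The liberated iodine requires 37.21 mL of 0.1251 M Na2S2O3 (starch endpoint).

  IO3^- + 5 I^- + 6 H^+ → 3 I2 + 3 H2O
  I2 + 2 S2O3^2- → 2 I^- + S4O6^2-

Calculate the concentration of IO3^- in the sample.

n(S2O3^2-) = 0.03721 × 0.1251 = 4.655 × 10^-3 mol
n(I2) = n(S2O3^2-)/2 = 2.327 × 10^-3 mol
From the 1:3 ratio, n(IO3^-) in the aliquot = 1/3 × 2.327 × 10^-3 = 7.758 × 10^-4 mol
[IO3^-] = 7.758 × 10^-4 / 0.02539 = 0.03056 mol/L

0.03056 M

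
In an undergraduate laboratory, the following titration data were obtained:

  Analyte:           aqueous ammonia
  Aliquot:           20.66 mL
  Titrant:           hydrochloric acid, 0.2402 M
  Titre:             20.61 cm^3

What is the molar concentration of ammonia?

NH3 + HCl → NH4Cl
n(HCl) = 0.02061 L × 0.2402 mol/L = 4.951 × 10^-3 mol
n(NH3) = 4.951 × 10^-3 mol (1:1 mole ratio)
[NH3] = 4.951 × 10^-3 mol / 0.02066 L = 0.2396 mol/L

0.2396 M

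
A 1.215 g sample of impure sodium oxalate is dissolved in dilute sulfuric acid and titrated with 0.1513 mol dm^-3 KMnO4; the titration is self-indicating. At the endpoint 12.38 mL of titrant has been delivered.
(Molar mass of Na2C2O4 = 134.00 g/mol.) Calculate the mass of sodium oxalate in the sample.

0.6275 g

2 MnO4^- + 5 C2O4^2- + 16 H^+ → 2 Mn^2+ + 10 CO2 + 8 H2O
n(KMnO4) = 0.01238 L × 0.1513 mol/L = 1.873 × 10^-3 mol
From the 5:2 ratio, n(Na2C2O4) = 5/2 × 1.873 × 10^-3 = 4.683 × 10^-3 mol
mass of Na2C2O4 = 4.683 × 10^-3 × 134.00 g/mol = 0.6275 g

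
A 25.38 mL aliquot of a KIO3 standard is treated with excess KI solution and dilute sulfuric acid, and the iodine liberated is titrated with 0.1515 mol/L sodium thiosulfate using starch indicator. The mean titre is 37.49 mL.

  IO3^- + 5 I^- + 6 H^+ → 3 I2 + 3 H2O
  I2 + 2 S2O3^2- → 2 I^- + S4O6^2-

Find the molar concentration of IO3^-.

0.03730 mol/L

n(S2O3^2-) = 0.03749 × 0.1515 = 5.680 × 10^-3 mol
n(I2) = n(S2O3^2-)/2 = 2.840 × 10^-3 mol
From the 1:3 ratio, n(IO3^-) in the aliquot = 1/3 × 2.840 × 10^-3 = 9.466 × 10^-4 mol
[IO3^-] = 9.466 × 10^-4 / 0.02538 = 0.03730 mol/L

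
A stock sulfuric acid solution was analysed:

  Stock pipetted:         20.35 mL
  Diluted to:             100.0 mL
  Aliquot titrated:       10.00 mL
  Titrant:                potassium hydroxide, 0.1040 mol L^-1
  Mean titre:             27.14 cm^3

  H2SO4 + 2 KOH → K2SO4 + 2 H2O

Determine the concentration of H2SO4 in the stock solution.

n(KOH) = 0.02714 × 0.1040 = 2.823 × 10^-3 mol
From the 1:2 ratio, n(H2SO4) in the aliquot = 1/2 × 2.823 × 10^-3 = 1.411 × 10^-3 mol
[H2SO4]_dilute = 1.411 × 10^-3 / 0.01000 = 0.1411 mol/L
Dilution factor = 100.0 / 20.35 = 4.914
[H2SO4]_stock = 0.1411 × 4.914 = 0.6935 mol/L

0.6935 mol/L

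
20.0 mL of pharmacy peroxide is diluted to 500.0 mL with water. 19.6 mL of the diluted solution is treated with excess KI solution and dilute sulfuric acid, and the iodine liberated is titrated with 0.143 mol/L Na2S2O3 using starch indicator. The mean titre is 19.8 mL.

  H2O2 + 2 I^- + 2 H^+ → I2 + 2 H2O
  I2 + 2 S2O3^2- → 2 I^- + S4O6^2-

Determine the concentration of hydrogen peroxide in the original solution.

1.81 mol/L

n(S2O3^2-) = 0.0198 × 0.143 = 2.83 × 10^-3 mol
n(I2) = n(S2O3^2-)/2 = 1.42 × 10^-3 mol
n(H2O2) in the aliquot = 1.42 × 10^-3 mol (1:1 ratio)
[H2O2]_dilute = 1.42 × 10^-3 / 0.0196 = 0.0722 mol/L
[H2O2]_original = 0.0722 × 500.0/20.0 = 1.81 mol/L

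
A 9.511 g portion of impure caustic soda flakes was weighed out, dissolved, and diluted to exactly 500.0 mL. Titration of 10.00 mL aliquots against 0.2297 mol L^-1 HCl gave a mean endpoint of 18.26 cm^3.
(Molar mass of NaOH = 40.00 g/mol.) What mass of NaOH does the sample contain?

NaOH + HCl → NaCl + H2O
n(HCl) per titration = 0.01826 × 0.2297 = 4.194 × 10^-3 mol
n(NaOH) in each aliquot = 4.194 × 10^-3 mol (1:1 ratio)
n(NaOH) in the whole flask = 4.194 × 10^-3 × 500.0/10.00 = 0.2097 mol
mass of NaOH = 0.2097 × 40.00 = 8.389 g

8.389 g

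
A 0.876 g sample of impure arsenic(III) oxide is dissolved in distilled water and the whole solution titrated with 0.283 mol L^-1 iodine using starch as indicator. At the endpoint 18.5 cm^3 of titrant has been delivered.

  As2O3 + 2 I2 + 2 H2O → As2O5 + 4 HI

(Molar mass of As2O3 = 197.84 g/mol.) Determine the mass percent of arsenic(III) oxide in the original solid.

n(I2) = 0.0185 L × 0.283 mol/L = 5.24 × 10^-3 mol
From the 1:2 ratio, n(As2O3) = 1/2 × 5.24 × 10^-3 = 2.62 × 10^-3 mol
mass of As2O3 = 2.62 × 10^-3 × 197.84 g/mol = 0.518 g
% As2O3 = 0.518 / 0.876 × 100 = 59.1 %

59.1 %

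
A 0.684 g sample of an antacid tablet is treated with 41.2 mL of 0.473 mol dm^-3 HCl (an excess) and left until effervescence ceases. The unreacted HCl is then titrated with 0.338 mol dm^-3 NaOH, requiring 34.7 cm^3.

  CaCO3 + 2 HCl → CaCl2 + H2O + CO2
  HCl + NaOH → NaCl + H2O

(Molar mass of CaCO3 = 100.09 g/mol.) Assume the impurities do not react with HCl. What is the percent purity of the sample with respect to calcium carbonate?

n(HCl) added = 0.0412 × 0.473 = 0.0195 mol
n(NaOH) used in back-titration = 0.0347 × 0.338 = 0.0117 mol
n(HCl) left over = 0.0117 mol (1:1 ratio)
n(HCl) consumed by analyte = 0.0195 − 0.0117 = 7.76 × 10^-3 mol
From the 1:2 ratio, n(CaCO3) = 1/2 × 7.76 × 10^-3 = 3.88 × 10^-3 mol
mass of CaCO3 = 3.88 × 10^-3 × 100.09 = 0.388 g
% CaCO3 = 0.388 / 0.684 × 100 = 56.8 %

56.8 %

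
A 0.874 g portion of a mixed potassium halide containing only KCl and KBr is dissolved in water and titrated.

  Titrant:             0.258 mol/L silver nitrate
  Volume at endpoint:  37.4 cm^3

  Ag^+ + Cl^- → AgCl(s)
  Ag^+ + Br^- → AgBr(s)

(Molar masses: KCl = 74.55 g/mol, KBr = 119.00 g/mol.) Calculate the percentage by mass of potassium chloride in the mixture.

n(AgNO3) = 0.0374 × 0.258 = 9.65 × 10^-3 mol
Let x = n(KCl), y = n(KBr).
Titrant: 1x + 1y = 9.65 × 10^-3;  mass: 74.55x + 119.00y = 0.874
Solving, x = 6.17 × 10^-3 mol, y = 3.48 × 10^-3 mol
mass of KCl = 6.17 × 10^-3 × 74.55 = 0.460 g
% KCl = 0.460 / 0.874 × 100 = 52.6 %

52.6 %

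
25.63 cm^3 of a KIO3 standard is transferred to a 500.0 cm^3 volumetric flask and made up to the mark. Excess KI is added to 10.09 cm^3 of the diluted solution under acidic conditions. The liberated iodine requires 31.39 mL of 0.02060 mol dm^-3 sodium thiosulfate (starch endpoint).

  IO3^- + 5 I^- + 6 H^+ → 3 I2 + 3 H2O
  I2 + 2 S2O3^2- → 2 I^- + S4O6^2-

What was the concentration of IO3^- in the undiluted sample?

n(S2O3^2-) = 0.03139 × 0.02060 = 6.466 × 10^-4 mol
n(I2) = n(S2O3^2-)/2 = 3.233 × 10^-4 mol
From the 1:3 ratio, n(IO3^-) in the aliquot = 1/3 × 3.233 × 10^-4 = 1.078 × 10^-4 mol
[IO3^-]_dilute = 1.078 × 10^-4 / 0.01009 = 0.01068 mol/L
[IO3^-]_original = 0.01068 × 500.0/25.63 = 0.2084 mol/L

0.2084 mol/L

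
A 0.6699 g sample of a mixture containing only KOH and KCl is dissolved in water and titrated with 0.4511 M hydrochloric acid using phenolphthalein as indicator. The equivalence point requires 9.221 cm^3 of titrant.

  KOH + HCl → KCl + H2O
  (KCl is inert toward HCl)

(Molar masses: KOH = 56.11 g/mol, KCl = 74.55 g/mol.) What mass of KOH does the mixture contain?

n(HCl) = 0.009221 × 0.4511 = 4.160 × 10^-3 mol
Let x = n(KOH), y = n(KCl).
Titrant: 1x = 4.160 × 10^-3;  mass: 56.11x + 74.55y = 0.6699
Solving, x = 4.160 × 10^-3 mol, y = 5.855 × 10^-3 mol
mass of KOH = 4.160 × 10^-3 × 56.11 = 0.2334 g

0.2334 g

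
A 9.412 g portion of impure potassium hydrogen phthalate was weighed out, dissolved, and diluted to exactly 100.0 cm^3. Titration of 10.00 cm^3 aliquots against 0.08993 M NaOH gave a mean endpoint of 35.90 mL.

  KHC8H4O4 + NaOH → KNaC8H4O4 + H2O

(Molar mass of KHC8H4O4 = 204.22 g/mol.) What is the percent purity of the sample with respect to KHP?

n(NaOH) per titration = 0.03590 × 0.08993 = 3.228 × 10^-3 mol
n(KHC8H4O4) in each aliquot = 3.228 × 10^-3 mol (1:1 ratio)
n(KHC8H4O4) in the whole flask = 3.228 × 10^-3 × 100.0/10.00 = 0.03228 mol
mass of KHC8H4O4 = 0.03228 × 204.22 = 6.593 g
% KHC8H4O4 = 6.593 / 9.412 × 100 = 70.05 %

70.05 %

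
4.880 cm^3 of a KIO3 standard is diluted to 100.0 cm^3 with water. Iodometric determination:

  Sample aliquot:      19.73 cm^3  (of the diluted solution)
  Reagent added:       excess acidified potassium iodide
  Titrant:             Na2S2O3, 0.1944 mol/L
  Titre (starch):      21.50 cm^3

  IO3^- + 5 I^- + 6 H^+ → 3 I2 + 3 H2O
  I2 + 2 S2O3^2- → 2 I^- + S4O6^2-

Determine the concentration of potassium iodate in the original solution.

n(S2O3^2-) = 0.02150 × 0.1944 = 4.180 × 10^-3 mol
n(I2) = n(S2O3^2-)/2 = 2.090 × 10^-3 mol
From the 1:3 ratio, n(IO3^-) in the aliquot = 1/3 × 2.090 × 10^-3 = 6.966 × 10^-4 mol
[IO3^-]_dilute = 6.966 × 10^-4 / 0.01973 = 0.03531 mol/L
[IO3^-]_original = 0.03531 × 100.0/4.880 = 0.7235 mol/L

0.7235 mol/L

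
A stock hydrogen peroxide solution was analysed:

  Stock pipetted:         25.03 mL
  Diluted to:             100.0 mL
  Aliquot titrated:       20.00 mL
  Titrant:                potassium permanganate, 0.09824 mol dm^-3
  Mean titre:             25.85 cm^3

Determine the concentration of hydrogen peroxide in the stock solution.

1.268 mol/L

2 MnO4^- + 5 H2O2 + 6 H^+ → 2 Mn^2+ + 5 O2 + 8 H2O
n(KMnO4) = 0.02585 × 0.09824 = 2.540 × 10^-3 mol
From the 5:2 ratio, n(H2O2) in the aliquot = 5/2 × 2.540 × 10^-3 = 6.349 × 10^-3 mol
[H2O2]_dilute = 6.349 × 10^-3 / 0.02000 = 0.3174 mol/L
Dilution factor = 100.0 / 25.03 = 3.995
[H2O2]_stock = 0.3174 × 3.995 = 1.268 mol/L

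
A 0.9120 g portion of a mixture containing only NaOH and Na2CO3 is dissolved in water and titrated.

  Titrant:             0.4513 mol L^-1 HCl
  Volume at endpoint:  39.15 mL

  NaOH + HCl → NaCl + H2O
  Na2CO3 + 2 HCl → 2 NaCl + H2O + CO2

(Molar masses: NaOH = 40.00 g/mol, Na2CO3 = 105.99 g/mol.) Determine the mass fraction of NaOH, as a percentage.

8.214 %

n(HCl) = 0.03915 × 0.4513 = 0.01767 mol
Let x = n(NaOH), y = n(Na2CO3).
Titrant: 1x + 2y = 0.01767;  mass: 40.00x + 105.99y = 0.9120
Solving, x = 1.873 × 10^-3 mol, y = 7.898 × 10^-3 mol
mass of NaOH = 1.873 × 10^-3 × 40.00 = 0.07491 g
% NaOH = 0.07491 / 0.9120 × 100 = 8.214 %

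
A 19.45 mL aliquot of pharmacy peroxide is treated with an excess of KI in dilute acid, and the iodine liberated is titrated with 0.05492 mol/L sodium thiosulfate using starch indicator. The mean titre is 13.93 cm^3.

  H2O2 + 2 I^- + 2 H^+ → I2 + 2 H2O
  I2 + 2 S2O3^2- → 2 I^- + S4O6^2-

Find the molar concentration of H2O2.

0.01967 mol/L

n(S2O3^2-) = 0.01393 × 0.05492 = 7.650 × 10^-4 mol
n(I2) = n(S2O3^2-)/2 = 3.825 × 10^-4 mol
n(H2O2) in the aliquot = 3.825 × 10^-4 mol (1:1 ratio)
[H2O2] = 3.825 × 10^-4 / 0.01945 = 0.01967 mol/L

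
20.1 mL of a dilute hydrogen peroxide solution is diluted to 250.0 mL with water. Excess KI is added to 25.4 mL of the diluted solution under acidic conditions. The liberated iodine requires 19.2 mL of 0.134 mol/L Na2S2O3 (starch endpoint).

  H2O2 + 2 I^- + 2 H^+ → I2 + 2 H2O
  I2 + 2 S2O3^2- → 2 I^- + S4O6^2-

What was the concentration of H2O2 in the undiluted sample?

0.630 mol/L

n(S2O3^2-) = 0.0192 × 0.134 = 2.57 × 10^-3 mol
n(I2) = n(S2O3^2-)/2 = 1.29 × 10^-3 mol
n(H2O2) in the aliquot = 1.29 × 10^-3 mol (1:1 ratio)
[H2O2]_dilute = 1.29 × 10^-3 / 0.0254 = 0.0506 mol/L
[H2O2]_original = 0.0506 × 250.0/20.1 = 0.630 mol/L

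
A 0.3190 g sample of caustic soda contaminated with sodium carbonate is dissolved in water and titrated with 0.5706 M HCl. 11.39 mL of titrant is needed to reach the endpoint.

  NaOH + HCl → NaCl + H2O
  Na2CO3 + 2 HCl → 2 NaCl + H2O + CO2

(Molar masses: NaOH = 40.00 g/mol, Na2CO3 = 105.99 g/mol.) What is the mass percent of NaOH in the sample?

24.53 %

n(HCl) = 0.01139 × 0.5706 = 6.499 × 10^-3 mol
Let x = n(NaOH), y = n(Na2CO3).
Titrant: 1x + 2y = 6.499 × 10^-3;  mass: 40.00x + 105.99y = 0.3190
Solving, x = 1.956 × 10^-3 mol, y = 2.271 × 10^-3 mol
mass of NaOH = 1.956 × 10^-3 × 40.00 = 0.07825 g
% NaOH = 0.07825 / 0.3190 × 100 = 24.53 %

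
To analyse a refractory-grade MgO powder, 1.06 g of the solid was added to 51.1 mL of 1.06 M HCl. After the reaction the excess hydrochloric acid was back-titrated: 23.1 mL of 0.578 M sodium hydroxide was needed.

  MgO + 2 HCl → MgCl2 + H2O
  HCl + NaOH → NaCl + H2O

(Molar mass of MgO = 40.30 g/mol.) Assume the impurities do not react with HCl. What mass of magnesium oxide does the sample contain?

n(HCl) added = 0.0511 × 1.06 = 0.0542 mol
n(NaOH) used in back-titration = 0.0231 × 0.578 = 0.0134 mol
n(HCl) left over = 0.0134 mol (1:1 ratio)
n(HCl) consumed by analyte = 0.0542 − 0.0134 = 0.0408 mol
From the 1:2 ratio, n(MgO) = 1/2 × 0.0408 = 0.0204 mol
mass of MgO = 0.0204 × 40.30 = 0.822 g

0.822 g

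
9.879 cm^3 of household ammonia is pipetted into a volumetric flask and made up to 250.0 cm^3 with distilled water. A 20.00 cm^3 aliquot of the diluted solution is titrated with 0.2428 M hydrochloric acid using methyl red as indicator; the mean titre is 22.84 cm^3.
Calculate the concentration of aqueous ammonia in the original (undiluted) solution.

NH3 + HCl → NH4Cl
n(HCl) = 0.02284 × 0.2428 = 5.546 × 10^-3 mol
n(NH3) in the aliquot = 5.546 × 10^-3 mol (1:1 ratio)
[NH3]_dilute = 5.546 × 10^-3 / 0.02000 = 0.2773 mol/L
Dilution factor = 250.0 / 9.879 = 25.31
[NH3]_stock = 0.2773 × 25.31 = 7.017 mol/L

7.017 M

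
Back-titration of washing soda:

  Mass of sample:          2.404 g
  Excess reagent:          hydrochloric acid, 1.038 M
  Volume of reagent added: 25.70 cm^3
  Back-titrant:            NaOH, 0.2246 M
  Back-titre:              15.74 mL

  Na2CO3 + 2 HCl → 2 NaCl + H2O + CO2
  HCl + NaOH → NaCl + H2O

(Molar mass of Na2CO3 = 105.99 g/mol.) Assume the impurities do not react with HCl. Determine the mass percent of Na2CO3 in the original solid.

n(HCl) added = 0.02570 × 1.038 = 0.02668 mol
n(NaOH) used in back-titration = 0.01574 × 0.2246 = 3.535 × 10^-3 mol
n(HCl) left over = 3.535 × 10^-3 mol (1:1 ratio)
n(HCl) consumed by analyte = 0.02668 − 3.535 × 10^-3 = 0.02314 mol
From the 1:2 ratio, n(Na2CO3) = 1/2 × 0.02314 = 0.01157 mol
mass of Na2CO3 = 0.01157 × 105.99 = 1.226 g
% Na2CO3 = 1.226 / 2.404 × 100 = 51.01 %

51.01 %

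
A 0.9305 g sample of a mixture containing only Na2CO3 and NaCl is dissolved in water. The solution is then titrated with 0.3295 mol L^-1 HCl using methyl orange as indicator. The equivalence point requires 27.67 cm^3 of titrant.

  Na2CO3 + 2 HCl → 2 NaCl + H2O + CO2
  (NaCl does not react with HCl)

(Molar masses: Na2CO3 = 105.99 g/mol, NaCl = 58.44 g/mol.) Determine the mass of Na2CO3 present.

0.4832 g

n(HCl) = 0.02767 × 0.3295 = 9.117 × 10^-3 mol
Let x = n(Na2CO3), y = n(NaCl).
Titrant: 2x = 9.117 × 10^-3;  mass: 105.99x + 58.44y = 0.9305
Solving, x = 4.559 × 10^-3 mol, y = 7.655 × 10^-3 mol
mass of Na2CO3 = 4.559 × 10^-3 × 105.99 = 0.4832 g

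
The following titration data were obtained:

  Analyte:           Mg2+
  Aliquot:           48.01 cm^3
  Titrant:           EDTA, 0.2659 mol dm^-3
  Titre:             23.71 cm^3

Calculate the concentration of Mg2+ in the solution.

Mg^2+ + EDTA^4- → [Mg(EDTA)]^2-
n(EDTA) = 0.02371 L × 0.2659 mol/L = 6.304 × 10^-3 mol
n(Mg2+) = 6.304 × 10^-3 mol (1:1 mole ratio)
[Mg2+] = 6.304 × 10^-3 mol / 0.04801 L = 0.1313 mol/L

0.1313 mol/L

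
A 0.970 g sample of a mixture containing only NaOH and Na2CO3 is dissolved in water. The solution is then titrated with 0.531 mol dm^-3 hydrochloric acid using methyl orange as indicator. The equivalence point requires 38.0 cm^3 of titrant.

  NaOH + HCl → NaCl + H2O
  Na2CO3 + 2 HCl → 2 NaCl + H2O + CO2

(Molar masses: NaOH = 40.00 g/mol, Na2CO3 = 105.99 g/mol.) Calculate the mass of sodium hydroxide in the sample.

0.306 g

n(HCl) = 0.0380 × 0.531 = 0.0202 mol
Let x = n(NaOH), y = n(Na2CO3).
Titrant: 1x + 2y = 0.0202;  mass: 40.00x + 105.99y = 0.970
Solving, x = 7.64 × 10^-3 mol, y = 6.27 × 10^-3 mol
mass of NaOH = 7.64 × 10^-3 × 40.00 = 0.306 g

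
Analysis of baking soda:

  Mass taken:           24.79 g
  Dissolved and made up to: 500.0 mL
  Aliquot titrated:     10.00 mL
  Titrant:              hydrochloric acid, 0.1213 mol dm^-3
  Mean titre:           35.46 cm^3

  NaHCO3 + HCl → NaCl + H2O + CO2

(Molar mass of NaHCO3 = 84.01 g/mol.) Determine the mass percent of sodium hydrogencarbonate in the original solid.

n(HCl) per titration = 0.03546 × 0.1213 = 4.301 × 10^-3 mol
n(NaHCO3) in each aliquot = 4.301 × 10^-3 mol (1:1 ratio)
n(NaHCO3) in the whole flask = 4.301 × 10^-3 × 500.0/10.00 = 0.2151 mol
mass of NaHCO3 = 0.2151 × 84.01 = 18.07 g
% NaHCO3 = 18.07 / 24.79 × 100 = 72.88 %

72.88 %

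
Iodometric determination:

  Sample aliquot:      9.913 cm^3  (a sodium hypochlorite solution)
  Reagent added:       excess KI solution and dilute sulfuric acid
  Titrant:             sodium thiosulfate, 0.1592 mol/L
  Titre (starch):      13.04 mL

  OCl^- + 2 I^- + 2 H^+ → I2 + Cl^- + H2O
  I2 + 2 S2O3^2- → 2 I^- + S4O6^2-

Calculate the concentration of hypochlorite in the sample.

n(S2O3^2-) = 0.01304 × 0.1592 = 2.076 × 10^-3 mol
n(I2) = n(S2O3^2-)/2 = 1.038 × 10^-3 mol
n(OCl^-) in the aliquot = 1.038 × 10^-3 mol (1:1 ratio)
[OCl^-] = 1.038 × 10^-3 / 0.009913 = 0.1047 mol/L

0.1047 mol/L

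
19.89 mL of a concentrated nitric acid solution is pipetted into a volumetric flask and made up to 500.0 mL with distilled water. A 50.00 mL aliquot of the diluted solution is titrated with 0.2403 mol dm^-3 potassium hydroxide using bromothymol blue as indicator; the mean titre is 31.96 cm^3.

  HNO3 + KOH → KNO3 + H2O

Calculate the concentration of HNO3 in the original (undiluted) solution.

n(KOH) = 0.03196 × 0.2403 = 7.680 × 10^-3 mol
n(HNO3) in the aliquot = 7.680 × 10^-3 mol (1:1 ratio)
[HNO3]_dilute = 7.680 × 10^-3 / 0.05000 = 0.1536 mol/L
Dilution factor = 500.0 / 19.89 = 25.14
[HNO3]_stock = 0.1536 × 25.14 = 3.861 mol/L

3.861 mol/L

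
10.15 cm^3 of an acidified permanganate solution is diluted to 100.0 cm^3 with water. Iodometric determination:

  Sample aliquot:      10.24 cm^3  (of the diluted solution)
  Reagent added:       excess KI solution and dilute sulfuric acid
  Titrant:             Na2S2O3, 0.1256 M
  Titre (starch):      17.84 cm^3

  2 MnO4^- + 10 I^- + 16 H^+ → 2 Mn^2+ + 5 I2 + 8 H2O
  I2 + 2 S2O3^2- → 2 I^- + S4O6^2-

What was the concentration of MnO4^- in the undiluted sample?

0.4312 M

n(S2O3^2-) = 0.01784 × 0.1256 = 2.241 × 10^-3 mol
n(I2) = n(S2O3^2-)/2 = 1.120 × 10^-3 mol
From the 2:5 ratio, n(MnO4^-) in the aliquot = 2/5 × 1.120 × 10^-3 = 4.481 × 10^-4 mol
[MnO4^-]_dilute = 4.481 × 10^-4 / 0.01024 = 0.04376 mol/L
[MnO4^-]_original = 0.04376 × 100.0/10.15 = 0.4312 mol/L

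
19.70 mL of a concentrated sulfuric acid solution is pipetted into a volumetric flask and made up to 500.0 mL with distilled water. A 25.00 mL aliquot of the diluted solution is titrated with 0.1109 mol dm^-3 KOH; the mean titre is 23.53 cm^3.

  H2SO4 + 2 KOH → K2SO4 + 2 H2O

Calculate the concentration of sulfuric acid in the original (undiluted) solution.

n(KOH) = 0.02353 × 0.1109 = 2.609 × 10^-3 mol
From the 1:2 ratio, n(H2SO4) in the aliquot = 1/2 × 2.609 × 10^-3 = 1.305 × 10^-3 mol
[H2SO4]_dilute = 1.305 × 10^-3 / 0.02500 = 0.05219 mol/L
Dilution factor = 500.0 / 19.70 = 25.38
[H2SO4]_stock = 0.05219 × 25.38 = 1.325 mol/L

1.325 mol/L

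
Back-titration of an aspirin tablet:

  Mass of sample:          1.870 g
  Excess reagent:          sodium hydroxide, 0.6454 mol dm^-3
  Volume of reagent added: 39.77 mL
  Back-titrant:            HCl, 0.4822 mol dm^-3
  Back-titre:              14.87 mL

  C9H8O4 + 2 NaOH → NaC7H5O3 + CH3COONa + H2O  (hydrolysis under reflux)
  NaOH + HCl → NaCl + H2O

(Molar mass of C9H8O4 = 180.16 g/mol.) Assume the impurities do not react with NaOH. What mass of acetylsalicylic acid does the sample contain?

n(NaOH) added = 0.03977 × 0.6454 = 0.02567 mol
n(HCl) used in back-titration = 0.01487 × 0.4822 = 7.170 × 10^-3 mol
n(NaOH) left over = 7.170 × 10^-3 mol (1:1 ratio)
n(NaOH) consumed by analyte = 0.02567 − 7.170 × 10^-3 = 0.01850 mol
From the 1:2 ratio, n(C9H8O4) = 1/2 × 0.01850 = 9.249 × 10^-3 mol
mass of C9H8O4 = 9.249 × 10^-3 × 180.16 = 1.666 g

1.666 g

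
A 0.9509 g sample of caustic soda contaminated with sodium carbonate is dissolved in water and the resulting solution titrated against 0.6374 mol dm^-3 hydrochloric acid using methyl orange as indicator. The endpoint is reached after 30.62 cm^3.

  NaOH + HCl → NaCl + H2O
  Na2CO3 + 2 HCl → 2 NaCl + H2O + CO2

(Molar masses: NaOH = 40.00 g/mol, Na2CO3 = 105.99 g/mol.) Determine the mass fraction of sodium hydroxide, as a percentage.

27.00 %

n(HCl) = 0.03062 × 0.6374 = 0.01952 mol
Let x = n(NaOH), y = n(Na2CO3).
Titrant: 1x + 2y = 0.01952;  mass: 40.00x + 105.99y = 0.9509
Solving, x = 6.419 × 10^-3 mol, y = 6.549 × 10^-3 mol
mass of NaOH = 6.419 × 10^-3 × 40.00 = 0.2568 g
% NaOH = 0.2568 / 0.9509 × 100 = 27.00 %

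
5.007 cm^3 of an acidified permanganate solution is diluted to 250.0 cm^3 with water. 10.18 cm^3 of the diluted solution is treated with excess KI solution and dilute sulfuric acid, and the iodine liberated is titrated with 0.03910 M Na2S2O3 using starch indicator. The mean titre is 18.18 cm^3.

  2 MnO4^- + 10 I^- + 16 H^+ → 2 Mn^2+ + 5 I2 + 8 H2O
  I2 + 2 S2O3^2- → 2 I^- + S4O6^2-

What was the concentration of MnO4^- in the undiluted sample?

n(S2O3^2-) = 0.01818 × 0.03910 = 7.108 × 10^-4 mol
n(I2) = n(S2O3^2-)/2 = 3.554 × 10^-4 mol
From the 2:5 ratio, n(MnO4^-) in the aliquot = 2/5 × 3.554 × 10^-4 = 1.422 × 10^-4 mol
[MnO4^-]_dilute = 1.422 × 10^-4 / 0.01018 = 0.01397 mol/L
[MnO4^-]_original = 0.01397 × 250.0/5.007 = 0.6973 mol/L

0.6973 M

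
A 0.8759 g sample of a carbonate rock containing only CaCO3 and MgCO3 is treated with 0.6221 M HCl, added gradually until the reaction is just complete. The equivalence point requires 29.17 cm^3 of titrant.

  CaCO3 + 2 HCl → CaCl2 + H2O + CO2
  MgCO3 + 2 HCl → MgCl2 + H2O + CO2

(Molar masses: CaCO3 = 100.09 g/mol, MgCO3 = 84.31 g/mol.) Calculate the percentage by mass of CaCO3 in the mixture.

80.33 %

n(HCl) = 0.02917 × 0.6221 = 0.01815 mol
Let x = n(CaCO3), y = n(MgCO3).
Titrant: 2x + 2y = 0.01815;  mass: 100.09x + 84.31y = 0.8759
Solving, x = 7.030 × 10^-3 mol, y = 2.044 × 10^-3 mol
mass of CaCO3 = 7.030 × 10^-3 × 100.09 = 0.7036 g
% CaCO3 = 0.7036 / 0.8759 × 100 = 80.33 %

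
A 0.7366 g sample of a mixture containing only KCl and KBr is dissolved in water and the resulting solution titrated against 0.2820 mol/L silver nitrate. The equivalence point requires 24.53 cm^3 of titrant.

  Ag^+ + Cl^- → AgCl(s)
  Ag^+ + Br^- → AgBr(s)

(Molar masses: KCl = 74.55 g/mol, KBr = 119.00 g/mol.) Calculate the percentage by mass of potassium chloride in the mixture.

n(AgNO3) = 0.02453 × 0.2820 = 6.917 × 10^-3 mol
Let x = n(KCl), y = n(KBr).
Titrant: 1x + 1y = 6.917 × 10^-3;  mass: 74.55x + 119.00y = 0.7366
Solving, x = 1.948 × 10^-3 mol, y = 4.970 × 10^-3 mol
mass of KCl = 1.948 × 10^-3 × 74.55 = 0.1452 g
% KCl = 0.1452 / 0.7366 × 100 = 19.71 %

19.71 %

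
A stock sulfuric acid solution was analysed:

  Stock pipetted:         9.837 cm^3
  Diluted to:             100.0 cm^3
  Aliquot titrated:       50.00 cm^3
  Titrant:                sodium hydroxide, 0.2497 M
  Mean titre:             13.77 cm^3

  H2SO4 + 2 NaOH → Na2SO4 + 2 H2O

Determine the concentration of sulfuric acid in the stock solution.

n(NaOH) = 0.01377 × 0.2497 = 3.438 × 10^-3 mol
From the 1:2 ratio, n(H2SO4) in the aliquot = 1/2 × 3.438 × 10^-3 = 1.719 × 10^-3 mol
[H2SO4]_dilute = 1.719 × 10^-3 / 0.05000 = 0.03438 mol/L
Dilution factor = 100.0 / 9.837 = 10.17
[H2SO4]_stock = 0.03438 × 10.17 = 0.3495 mol/L

0.3495 M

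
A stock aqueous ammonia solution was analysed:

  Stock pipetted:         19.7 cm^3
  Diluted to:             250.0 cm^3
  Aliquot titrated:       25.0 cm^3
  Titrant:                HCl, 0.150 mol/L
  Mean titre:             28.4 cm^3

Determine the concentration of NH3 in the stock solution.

2.16 mol/L

NH3 + HCl → NH4Cl
n(HCl) = 0.0284 × 0.150 = 4.26 × 10^-3 mol
n(NH3) in the aliquot = 4.26 × 10^-3 mol (1:1 ratio)
[NH3]_dilute = 4.26 × 10^-3 / 0.0250 = 0.170 mol/L
Dilution factor = 250.0 / 19.7 = 12.69
[NH3]_stock = 0.170 × 12.69 = 2.16 mol/L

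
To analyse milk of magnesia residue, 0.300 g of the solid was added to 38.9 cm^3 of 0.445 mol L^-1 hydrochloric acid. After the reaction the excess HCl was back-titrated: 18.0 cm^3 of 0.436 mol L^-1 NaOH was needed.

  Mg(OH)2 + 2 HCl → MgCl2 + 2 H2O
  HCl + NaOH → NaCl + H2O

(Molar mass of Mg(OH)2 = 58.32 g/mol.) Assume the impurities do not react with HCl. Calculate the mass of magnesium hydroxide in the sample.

n(HCl) added = 0.0389 × 0.445 = 0.0173 mol
n(NaOH) used in back-titration = 0.0180 × 0.436 = 7.85 × 10^-3 mol
n(HCl) left over = 7.85 × 10^-3 mol (1:1 ratio)
n(HCl) consumed by analyte = 0.0173 − 7.85 × 10^-3 = 9.46 × 10^-3 mol
From the 1:2 ratio, n(Mg(OH)2) = 1/2 × 9.46 × 10^-3 = 4.73 × 10^-3 mol
mass of Mg(OH)2 = 4.73 × 10^-3 × 58.32 = 0.276 g

0.276 g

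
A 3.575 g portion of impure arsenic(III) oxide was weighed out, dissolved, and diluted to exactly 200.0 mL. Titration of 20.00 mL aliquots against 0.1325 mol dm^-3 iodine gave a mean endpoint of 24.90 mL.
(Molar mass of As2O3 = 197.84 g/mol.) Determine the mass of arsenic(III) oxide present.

3.264 g

As2O3 + 2 I2 + 2 H2O → As2O5 + 4 HI
n(I2) per titration = 0.02490 × 0.1325 = 3.299 × 10^-3 mol
From the 1:2 ratio, n(As2O3) in each aliquot = 1/2 × 3.299 × 10^-3 = 1.650 × 10^-3 mol
n(As2O3) in the whole flask = 1.650 × 10^-3 × 200.0/20.00 = 0.01650 mol
mass of As2O3 = 0.01650 × 197.84 = 3.264 g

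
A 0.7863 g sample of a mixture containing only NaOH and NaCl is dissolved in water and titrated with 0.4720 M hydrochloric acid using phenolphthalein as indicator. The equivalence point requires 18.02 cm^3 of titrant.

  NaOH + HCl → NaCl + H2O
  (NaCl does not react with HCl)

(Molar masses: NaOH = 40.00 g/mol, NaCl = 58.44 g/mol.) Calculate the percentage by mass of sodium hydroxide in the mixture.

43.27 %

n(HCl) = 0.01802 × 0.4720 = 8.505 × 10^-3 mol
Let x = n(NaOH), y = n(NaCl).
Titrant: 1x = 8.505 × 10^-3;  mass: 40.00x + 58.44y = 0.7863
Solving, x = 8.505 × 10^-3 mol, y = 7.633 × 10^-3 mol
mass of NaOH = 8.505 × 10^-3 × 40.00 = 0.3402 g
% NaOH = 0.3402 / 0.7863 × 100 = 43.27 %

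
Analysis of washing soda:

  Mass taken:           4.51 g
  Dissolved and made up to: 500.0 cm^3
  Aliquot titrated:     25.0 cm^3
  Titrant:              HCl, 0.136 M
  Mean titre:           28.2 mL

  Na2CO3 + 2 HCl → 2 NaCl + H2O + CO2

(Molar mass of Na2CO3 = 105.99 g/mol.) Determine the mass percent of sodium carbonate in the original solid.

n(HCl) per titration = 0.0282 × 0.136 = 3.84 × 10^-3 mol
From the 1:2 ratio, n(Na2CO3) in each aliquot = 1/2 × 3.84 × 10^-3 = 1.92 × 10^-3 mol
n(Na2CO3) in the whole flask = 1.92 × 10^-3 × 500.0/25.0 = 0.0384 mol
mass of Na2CO3 = 0.0384 × 105.99 = 4.06 g
% Na2CO3 = 4.06 / 4.51 × 100 = 90.1 %

90.1 %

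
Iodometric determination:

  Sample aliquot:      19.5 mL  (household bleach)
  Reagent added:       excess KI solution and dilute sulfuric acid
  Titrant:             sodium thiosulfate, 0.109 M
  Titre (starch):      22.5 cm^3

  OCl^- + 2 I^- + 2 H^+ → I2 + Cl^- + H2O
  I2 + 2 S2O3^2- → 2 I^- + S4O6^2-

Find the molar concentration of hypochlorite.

0.0629 M

n(S2O3^2-) = 0.0225 × 0.109 = 2.45 × 10^-3 mol
n(I2) = n(S2O3^2-)/2 = 1.23 × 10^-3 mol
n(OCl^-) in the aliquot = 1.23 × 10^-3 mol (1:1 ratio)
[OCl^-] = 1.23 × 10^-3 / 0.0195 = 0.0629 mol/L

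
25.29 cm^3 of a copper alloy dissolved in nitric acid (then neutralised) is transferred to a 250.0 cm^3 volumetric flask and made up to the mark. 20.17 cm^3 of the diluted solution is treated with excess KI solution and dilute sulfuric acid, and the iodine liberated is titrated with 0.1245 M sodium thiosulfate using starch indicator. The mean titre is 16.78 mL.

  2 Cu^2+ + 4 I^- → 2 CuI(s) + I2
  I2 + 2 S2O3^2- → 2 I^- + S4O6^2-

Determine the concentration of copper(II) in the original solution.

n(S2O3^2-) = 0.01678 × 0.1245 = 2.089 × 10^-3 mol
n(I2) = n(S2O3^2-)/2 = 1.045 × 10^-3 mol
From the 2:1 ratio, n(Cu2+) in the aliquot = 2/1 × 1.045 × 10^-3 = 2.089 × 10^-3 mol
[Cu2+]_dilute = 2.089 × 10^-3 / 0.02017 = 0.1036 mol/L
[Cu2+]_original = 0.1036 × 250.0/25.29 = 1.024 mol/L

1.024 M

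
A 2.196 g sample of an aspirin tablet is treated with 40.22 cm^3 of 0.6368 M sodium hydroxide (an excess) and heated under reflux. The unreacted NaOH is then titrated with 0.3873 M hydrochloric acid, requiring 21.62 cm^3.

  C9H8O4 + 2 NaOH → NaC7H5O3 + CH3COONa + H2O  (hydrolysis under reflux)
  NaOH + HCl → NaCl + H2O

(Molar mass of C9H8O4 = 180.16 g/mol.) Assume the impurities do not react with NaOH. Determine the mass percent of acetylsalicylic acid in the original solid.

n(NaOH) added = 0.04022 × 0.6368 = 0.02561 mol
n(HCl) used in back-titration = 0.02162 × 0.3873 = 8.373 × 10^-3 mol
n(NaOH) left over = 8.373 × 10^-3 mol (1:1 ratio)
n(NaOH) consumed by analyte = 0.02561 − 8.373 × 10^-3 = 0.01724 mol
From the 1:2 ratio, n(C9H8O4) = 1/2 × 0.01724 = 8.619 × 10^-3 mol
mass of C9H8O4 = 8.619 × 10^-3 × 180.16 = 1.553 g
% C9H8O4 = 1.553 / 2.196 × 100 = 70.71 %

70.71 %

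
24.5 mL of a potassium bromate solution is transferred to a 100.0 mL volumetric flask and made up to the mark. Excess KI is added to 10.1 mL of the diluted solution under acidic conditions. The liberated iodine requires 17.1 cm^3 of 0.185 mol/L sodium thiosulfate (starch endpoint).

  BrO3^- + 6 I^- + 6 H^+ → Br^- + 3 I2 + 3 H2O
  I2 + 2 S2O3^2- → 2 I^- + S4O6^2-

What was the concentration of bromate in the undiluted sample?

n(S2O3^2-) = 0.0171 × 0.185 = 3.16 × 10^-3 mol
n(I2) = n(S2O3^2-)/2 = 1.58 × 10^-3 mol
From the 1:3 ratio, n(BrO3^-) in the aliquot = 1/3 × 1.58 × 10^-3 = 5.27 × 10^-4 mol
[BrO3^-]_dilute = 5.27 × 10^-4 / 0.0101 = 0.0522 mol/L
[BrO3^-]_original = 0.0522 × 100.0/24.5 = 0.213 mol/L

0.213 mol/L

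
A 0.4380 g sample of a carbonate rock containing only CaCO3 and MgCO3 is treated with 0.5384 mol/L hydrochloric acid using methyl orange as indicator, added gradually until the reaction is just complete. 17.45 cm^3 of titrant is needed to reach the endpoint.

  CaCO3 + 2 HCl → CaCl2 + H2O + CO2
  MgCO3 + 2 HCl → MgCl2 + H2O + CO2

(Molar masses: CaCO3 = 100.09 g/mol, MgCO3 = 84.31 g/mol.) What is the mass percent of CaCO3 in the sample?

60.75 %

n(HCl) = 0.01745 × 0.5384 = 9.395 × 10^-3 mol
Let x = n(CaCO3), y = n(MgCO3).
Titrant: 2x + 2y = 9.395 × 10^-3;  mass: 100.09x + 84.31y = 0.4380
Solving, x = 2.658 × 10^-3 mol, y = 2.039 × 10^-3 mol
mass of CaCO3 = 2.658 × 10^-3 × 100.09 = 0.2661 g
% CaCO3 = 0.2661 / 0.4380 × 100 = 60.75 %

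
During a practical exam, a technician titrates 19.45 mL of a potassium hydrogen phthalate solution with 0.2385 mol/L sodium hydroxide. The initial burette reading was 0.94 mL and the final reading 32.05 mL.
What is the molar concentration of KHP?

KHC8H4O4 + NaOH → KNaC8H4O4 + H2O
n(NaOH) = 0.03111 L × 0.2385 mol/L = 7.420 × 10^-3 mol
n(KHC8H4O4) = 7.420 × 10^-3 mol (1:1 mole ratio)
[KHC8H4O4] = 7.420 × 10^-3 mol / 0.01945 L = 0.3815 mol/L

0.3815 mol/L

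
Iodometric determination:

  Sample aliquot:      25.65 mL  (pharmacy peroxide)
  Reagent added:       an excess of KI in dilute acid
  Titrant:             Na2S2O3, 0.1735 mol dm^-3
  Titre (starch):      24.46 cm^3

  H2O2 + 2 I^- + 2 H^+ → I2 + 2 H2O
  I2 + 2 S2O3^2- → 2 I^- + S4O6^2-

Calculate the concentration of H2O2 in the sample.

0.08273 mol/L

n(S2O3^2-) = 0.02446 × 0.1735 = 4.244 × 10^-3 mol
n(I2) = n(S2O3^2-)/2 = 2.122 × 10^-3 mol
n(H2O2) in the aliquot = 2.122 × 10^-3 mol (1:1 ratio)
[H2O2] = 2.122 × 10^-3 / 0.02565 = 0.08273 mol/L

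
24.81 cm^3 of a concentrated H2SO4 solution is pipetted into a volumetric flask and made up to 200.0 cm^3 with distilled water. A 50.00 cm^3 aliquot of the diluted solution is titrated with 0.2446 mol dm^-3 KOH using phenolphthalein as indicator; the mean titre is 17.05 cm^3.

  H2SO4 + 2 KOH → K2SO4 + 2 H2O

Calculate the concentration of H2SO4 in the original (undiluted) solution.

n(KOH) = 0.01705 × 0.2446 = 4.170 × 10^-3 mol
From the 1:2 ratio, n(H2SO4) in the aliquot = 1/2 × 4.170 × 10^-3 = 2.085 × 10^-3 mol
[H2SO4]_dilute = 2.085 × 10^-3 / 0.05000 = 0.04170 mol/L
Dilution factor = 200.0 / 24.81 = 8.061
[H2SO4]_stock = 0.04170 × 8.061 = 0.3362 mol/L

0.3362 mol/L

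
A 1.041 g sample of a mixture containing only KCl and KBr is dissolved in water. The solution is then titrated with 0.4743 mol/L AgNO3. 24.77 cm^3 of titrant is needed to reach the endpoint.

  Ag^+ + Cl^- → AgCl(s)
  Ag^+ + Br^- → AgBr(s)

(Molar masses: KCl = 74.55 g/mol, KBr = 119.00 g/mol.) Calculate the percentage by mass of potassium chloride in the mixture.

n(AgNO3) = 0.02477 × 0.4743 = 0.01175 mol
Let x = n(KCl), y = n(KBr).
Titrant: 1x + 1y = 0.01175;  mass: 74.55x + 119.00y = 1.041
Solving, x = 8.033 × 10^-3 mol, y = 3.716 × 10^-3 mol
mass of KCl = 8.033 × 10^-3 × 74.55 = 0.5989 g
% KCl = 0.5989 / 1.041 × 100 = 57.53 %

57.53 %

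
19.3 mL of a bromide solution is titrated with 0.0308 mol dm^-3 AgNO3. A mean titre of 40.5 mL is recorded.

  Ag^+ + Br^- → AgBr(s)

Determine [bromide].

n(AgNO3) = 0.0405 L × 0.0308 mol/L = 1.25 × 10^-3 mol
n(Br-) = 1.25 × 10^-3 mol (1:1 mole ratio)
[Br-] = 1.25 × 10^-3 mol / 0.0193 L = 0.0646 mol/L

0.0646 mol/L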